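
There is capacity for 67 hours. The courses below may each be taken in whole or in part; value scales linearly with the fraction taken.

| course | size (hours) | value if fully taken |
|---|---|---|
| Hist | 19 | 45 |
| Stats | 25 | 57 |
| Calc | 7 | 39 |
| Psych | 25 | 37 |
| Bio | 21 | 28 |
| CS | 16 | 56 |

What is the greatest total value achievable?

197

Best value per unit of size first: Calc 39/7≈5.57, CS 56/16≈3.5, Hist 45/19≈2.37, Stats 57/25≈2.28, Psych 37/25≈1.48, Bio 28/21≈1.33.
All 7 hours of Calc fit (value 39) — 60 remain.
All 16 hours of CS fit (value 56) — 44 remain.
Hist: take in full, 19 hours for value 45 — 25 left.
All 25 hours of Stats fit (value 57) — 0 remain.
Total value = 197.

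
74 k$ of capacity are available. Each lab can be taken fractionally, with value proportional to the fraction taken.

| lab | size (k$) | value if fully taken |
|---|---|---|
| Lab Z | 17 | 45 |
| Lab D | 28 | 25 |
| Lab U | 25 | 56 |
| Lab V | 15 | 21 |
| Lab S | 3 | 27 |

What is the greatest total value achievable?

Rank by value-to-size ratio: Lab S 27/3≈9, Lab Z 45/17≈2.65, Lab U 56/25≈2.24, Lab V 21/15≈1.4, Lab D 25/28≈0.893.
Lab S: take in full, 3 k$ for value 27 — 71 left.
All 17 k$ of Lab Z fit (value 45) — 54 remain.
All 25 k$ of Lab U fit (value 56) — 29 remain.
Lab V: take in full, 15 k$ for value 21 — 14 left.
Only 14 k$ remain; take 14/28 of Lab D for value 25×14/28 = 12.5.
Total value = 161.5.

161.5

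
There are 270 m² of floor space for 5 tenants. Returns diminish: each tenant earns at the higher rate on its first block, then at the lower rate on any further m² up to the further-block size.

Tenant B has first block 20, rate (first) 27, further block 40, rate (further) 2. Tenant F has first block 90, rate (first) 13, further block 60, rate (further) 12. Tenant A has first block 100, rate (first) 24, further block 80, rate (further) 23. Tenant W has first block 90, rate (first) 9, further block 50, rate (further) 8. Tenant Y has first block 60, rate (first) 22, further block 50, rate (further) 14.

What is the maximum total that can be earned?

Treat each block as its own option and order by rate: Tenant B/first 27 > Tenant A/first 24 > Tenant A/second 23 > Tenant Y/first 22 > Tenant Y/second 14 > Tenant F/first 13 > Tenant F/second 12 > Tenant W/first 9 > Tenant W/second 8 > Tenant B/second 2.
Tenant B first at 27: fill all 20 → 250 left.
Fill Tenant A first block (100 at 24) → 150 left.
Tenant A/second (23): +80 → 70 left.
Tenant Y first at 22: fill all 60 → 10 left.
Tenant Y second at 14: only 10 left, fill 10.
Total = 27×20 + 24×100 + 23×80 + 22×60 + 14×10 = 6240.

6240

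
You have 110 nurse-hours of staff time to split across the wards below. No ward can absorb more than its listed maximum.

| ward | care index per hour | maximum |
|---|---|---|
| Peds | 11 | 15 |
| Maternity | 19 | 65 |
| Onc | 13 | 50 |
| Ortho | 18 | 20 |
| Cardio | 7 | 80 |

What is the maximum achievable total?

Order the wards by care index per hour: Maternity 19 > Ortho 18 > Onc 13 > Peds 11 > Cardio 7.
Maternity takes 65 to reach its cap of 65 ; 45 left.
Ortho: +20 to 20 (cap) ; 25 left.
Only 25 left; Onc takes them to reach 25.
Total = 19×65 + 13×25 + 18×20 = 1920.

1920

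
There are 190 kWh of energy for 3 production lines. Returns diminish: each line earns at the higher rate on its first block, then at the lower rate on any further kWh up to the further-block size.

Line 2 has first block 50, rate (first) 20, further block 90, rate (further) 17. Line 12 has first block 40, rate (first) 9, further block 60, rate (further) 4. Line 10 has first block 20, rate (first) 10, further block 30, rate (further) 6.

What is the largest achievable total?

Treat each block as its own option and order by rate: Line 2/T1 20 > Line 2/T2 17 > Line 10/T1 10 > Line 12/T1 9 > Line 10/T2 6 > Line 12/T2 4.
Fill Line 2 T1 block (50 at 20) ; 140 left.
Line 2 T2 at 17: fill all 90 ; 50 left.
Line 10/T1 (10): +20 ; 30 left.
Line 12/T1: +30 of 40 at 9; pool empty.
Total = 20×50 + 17×90 + 10×20 + 9×30 = 3000.

3000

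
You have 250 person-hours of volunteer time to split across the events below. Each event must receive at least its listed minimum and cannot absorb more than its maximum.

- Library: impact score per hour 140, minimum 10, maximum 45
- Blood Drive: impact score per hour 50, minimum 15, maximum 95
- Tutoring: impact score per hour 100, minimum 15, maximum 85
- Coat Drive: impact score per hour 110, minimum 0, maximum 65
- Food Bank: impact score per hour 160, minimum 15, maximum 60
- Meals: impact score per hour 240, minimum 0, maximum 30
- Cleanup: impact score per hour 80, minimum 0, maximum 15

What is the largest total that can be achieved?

Meeting every minimum uses 10+15+15+0+15+0+0 = 55 person-hours, leaving 195.
Rank by impact score per hour: Meals 240 > Food Bank 160 > Library 140 > Coat Drive 110 > Tutoring 100 > Cleanup 80 > Blood Drive 50.
Meals takes 30 more to reach its cap of 30 → 165 left.
Food Bank takes 45 more to reach its cap of 60 → 120 left.
Library: +35 to 45 (cap) → 85 left.
Coat Drive: +65 to 65 (cap) → 20 left.
Only 20 left; Tutoring takes them to reach 35.
Total = 140×45 + 50×15 + 100×35 + 110×65 + 160×60 + 240×30 = 34500.

34500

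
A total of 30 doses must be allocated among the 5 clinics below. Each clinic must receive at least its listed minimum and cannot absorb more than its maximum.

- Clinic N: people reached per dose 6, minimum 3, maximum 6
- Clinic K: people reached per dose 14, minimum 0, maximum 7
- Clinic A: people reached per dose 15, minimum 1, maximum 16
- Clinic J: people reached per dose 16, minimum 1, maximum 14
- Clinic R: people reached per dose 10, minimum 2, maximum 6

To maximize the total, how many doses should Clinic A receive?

Meeting every minimum uses 3+0+1+1+2 = 7 doses, leaving 23.
Rank by people reached per dose: Clinic J 16 > Clinic A 15 > Clinic K 14 > Clinic R 10 > Clinic N 6.
Give Clinic J 13 more to hit its cap of 14 → 10 left.
Only 10 left; Clinic A takes them to reach 11.

11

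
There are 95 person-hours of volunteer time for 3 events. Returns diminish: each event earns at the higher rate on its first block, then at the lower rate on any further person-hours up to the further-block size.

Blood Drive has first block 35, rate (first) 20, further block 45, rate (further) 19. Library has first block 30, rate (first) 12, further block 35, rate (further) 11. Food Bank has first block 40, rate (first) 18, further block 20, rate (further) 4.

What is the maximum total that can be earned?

1825

Rank every tier by rate: Blood Drive/T1 20 > Blood Drive/T2 19 > Food Bank/T1 18 > Library/T1 12 > Library/T2 11 > Food Bank/T2 4.
Fill Blood Drive T1 block (35 at 20) ; 60 left.
Blood Drive/T2 (19): +45 ; 15 left.
15 remain; put them into Food Bank T1 at 18.
Total = 20×35 + 19×45 + 18×15 = 1825.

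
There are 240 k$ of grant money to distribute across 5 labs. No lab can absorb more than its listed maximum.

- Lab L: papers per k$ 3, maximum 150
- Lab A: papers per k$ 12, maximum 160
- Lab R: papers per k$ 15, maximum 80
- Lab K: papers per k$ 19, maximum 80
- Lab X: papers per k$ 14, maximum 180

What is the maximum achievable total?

Rank by papers per k$: Lab K 19 > Lab R 15 > Lab X 14 > Lab A 12 > Lab L 3.
Give Lab K 80 to hit its cap of 80 ; 160 left.
Lab R takes 80 to reach its cap of 80 ; 80 left.
Only 80 left; Lab X takes them to reach 80.
Total = 15×80 + 19×80 + 14×80 = 3840.

3840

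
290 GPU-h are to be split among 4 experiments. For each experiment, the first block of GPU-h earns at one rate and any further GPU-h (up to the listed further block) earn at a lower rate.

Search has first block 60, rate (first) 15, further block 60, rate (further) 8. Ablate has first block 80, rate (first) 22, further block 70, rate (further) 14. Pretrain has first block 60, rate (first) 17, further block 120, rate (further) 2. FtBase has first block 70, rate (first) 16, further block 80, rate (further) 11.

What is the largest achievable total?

5080

Treat each block as its own option and order by rate: Ablate/first 22 > Pretrain/first 17 > FtBase/first 16 > Search/first 15 > Ablate/second 14 > FtBase/second 11 > Search/second 8 > Pretrain/second 2.
Ablate/first (22): +80 → 210 left.
Pretrain first at 17: fill all 60 → 150 left.
FtBase first at 16: fill all 70 → 80 left.
Search/first (15): +60 → 20 left.
20 remain; put them into Ablate second at 14.
Total = 22×80 + 17×60 + 16×70 + 15×60 + 14×20 = 5080.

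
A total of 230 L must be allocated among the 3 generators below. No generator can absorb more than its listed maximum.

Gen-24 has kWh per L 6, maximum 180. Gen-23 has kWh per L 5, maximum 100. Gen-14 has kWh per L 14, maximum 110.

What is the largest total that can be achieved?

Highest kWh per L first: Gen-14 14 > Gen-24 6 > Gen-23 5.
Give Gen-14 110 to hit its cap of 110 → 120 left.
Gen-24 has room for 180 but only 120 remain, so it gets 120.
Total = 6×120 + 14×110 = 2260.

2260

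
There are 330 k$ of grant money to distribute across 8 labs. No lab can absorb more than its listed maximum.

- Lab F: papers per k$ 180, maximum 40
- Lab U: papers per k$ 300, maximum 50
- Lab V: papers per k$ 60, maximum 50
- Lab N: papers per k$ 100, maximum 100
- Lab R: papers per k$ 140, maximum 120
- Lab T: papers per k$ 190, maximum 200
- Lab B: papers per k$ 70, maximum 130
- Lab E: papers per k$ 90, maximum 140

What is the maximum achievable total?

65800

Highest papers per k$ first: Lab U 300 > Lab T 190 > Lab F 180 > Lab R 140 > Lab N 100 > Lab E 90 > Lab B 70 > Lab V 60.
Lab U takes 50 to reach its cap of 50 — 280 left.
Give Lab T 200 to hit its cap of 200 — 80 left.
Lab F takes 40 to reach its cap of 40 — 40 left.
Lab R has room for 120 but only 40 remain, so it gets 40.
Total = 180×40 + 300×50 + 140×40 + 190×200 = 65800.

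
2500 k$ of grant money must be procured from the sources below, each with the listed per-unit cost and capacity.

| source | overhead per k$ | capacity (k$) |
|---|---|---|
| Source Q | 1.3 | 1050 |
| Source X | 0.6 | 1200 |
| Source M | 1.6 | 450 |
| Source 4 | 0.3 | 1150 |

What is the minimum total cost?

Use sources in increasing cost order.
Source 4 at 0.3: take all 1150 k$ ; 1350 still needed.
Source X at 0.6: take all 1200 k$ ; 150 still needed.
Take 150 from Source Q at 1.3 to finish.
Source M: unused.
Cost = 1150×0.3 + 1200×0.6 + 150×1.3 = 1260.

1260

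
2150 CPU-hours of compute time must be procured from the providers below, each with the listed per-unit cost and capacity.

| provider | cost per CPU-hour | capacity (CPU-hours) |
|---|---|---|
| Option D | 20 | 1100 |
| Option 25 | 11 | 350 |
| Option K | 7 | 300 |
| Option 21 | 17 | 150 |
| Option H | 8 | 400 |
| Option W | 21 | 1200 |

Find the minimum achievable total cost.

Fill from the cheapest provider first.
Option K at 7: take all 300 CPU-hours — 1850 still needed.
Option H (8): use full 400 — 1450 CPU-hours to go.
Option 25 (11): use full 350 — 1100 CPU-hours to go.
Option 21 (17): use full 150 — 950 CPU-hours to go.
Option D (20): take the remaining 950 — done.
Option W: unused.
Cost = 300×7 + 400×8 + 350×11 + 150×17 + 950×20 = 30700.

30700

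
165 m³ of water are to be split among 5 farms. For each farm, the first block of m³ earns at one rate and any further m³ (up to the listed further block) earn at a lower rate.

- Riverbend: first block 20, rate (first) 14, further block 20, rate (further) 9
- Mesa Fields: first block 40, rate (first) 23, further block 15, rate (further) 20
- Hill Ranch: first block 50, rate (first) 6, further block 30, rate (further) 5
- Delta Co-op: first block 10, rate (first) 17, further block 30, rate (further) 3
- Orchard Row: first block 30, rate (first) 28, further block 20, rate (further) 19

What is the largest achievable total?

3130

Order all 10 blocks by rate: Orchard Row/tier1 28 > Mesa Fields/tier1 23 > Mesa Fields/tier2 20 > Orchard Row/tier2 19 > Delta Co-op/tier1 17 > Riverbend/tier1 14 > Riverbend/tier2 9 > Hill Ranch/tier1 6 > Hill Ranch/tier2 5 > Delta Co-op/tier2 3.
Orchard Row/tier1 (28): +30 — 135 left.
Mesa Fields/tier1 (23): +40 — 95 left.
Fill Mesa Fields tier2 block (15 at 20) — 80 left.
Orchard Row tier2 at 19: fill all 20 — 60 left.
Fill Delta Co-op tier1 block (10 at 17) — 50 left.
Riverbend/tier1 (14): +20 — 30 left.
Fill Riverbend tier2 block (20 at 9) — 10 left.
10 remain; put them into Hill Ranch tier1 at 6.
Total = 28×30 + 23×40 + 20×15 + 19×20 + 17×10 + 14×20 + 9×20 + 6×10 = 3130.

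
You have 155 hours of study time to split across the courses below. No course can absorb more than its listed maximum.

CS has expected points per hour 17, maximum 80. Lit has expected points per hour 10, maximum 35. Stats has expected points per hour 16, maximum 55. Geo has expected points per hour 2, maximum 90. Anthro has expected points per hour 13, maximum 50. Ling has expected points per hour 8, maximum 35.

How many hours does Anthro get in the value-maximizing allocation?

Order the courses by expected points per hour: CS 17 > Stats 16 > Anthro 13 > Lit 10 > Ling 8 > Geo 2.
CS takes 80 to reach its cap of 80 ; 75 left.
Give Stats 55 to hit its cap of 55 ; 20 left.
Anthro has room for 50 but only 20 remain, so it gets 20.

20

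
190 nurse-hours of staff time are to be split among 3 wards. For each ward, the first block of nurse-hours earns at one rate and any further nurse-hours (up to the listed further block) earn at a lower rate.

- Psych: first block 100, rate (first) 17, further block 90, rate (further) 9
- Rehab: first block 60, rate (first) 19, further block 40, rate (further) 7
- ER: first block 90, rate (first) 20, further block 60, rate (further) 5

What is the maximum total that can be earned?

3620

Rank every tier by rate: ER/first 20 > Rehab/first 19 > Psych/first 17 > Psych/second 9 > Rehab/second 7 > ER/second 5.
ER/first (20): +90 — 100 left.
Rehab first at 19: fill all 60 — 40 left.
Psych/first: +40 of 100 at 17; pool empty.
Total = 20×90 + 19×60 + 17×40 = 3620.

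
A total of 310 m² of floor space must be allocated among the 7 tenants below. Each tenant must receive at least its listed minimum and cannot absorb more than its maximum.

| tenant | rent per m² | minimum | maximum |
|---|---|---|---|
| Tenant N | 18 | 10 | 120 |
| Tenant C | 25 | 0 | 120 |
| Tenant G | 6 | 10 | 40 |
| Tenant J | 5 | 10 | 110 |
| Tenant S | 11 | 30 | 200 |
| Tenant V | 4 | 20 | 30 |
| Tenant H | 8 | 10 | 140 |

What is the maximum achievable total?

5580

Meeting every minimum uses 10+0+10+10+30+20+10 = 90 m², leaving 220.
Highest rent per m² first: Tenant C 25 > Tenant N 18 > Tenant S 11 > Tenant H 8 > Tenant G 6 > Tenant J 5 > Tenant V 4.
Give Tenant C 120 more to hit its cap of 120 ; 100 left.
Only 100 left; Tenant N takes them to reach 110.
Total = 18×110 + 25×120 + 6×10 + 5×10 + 11×30 + 4×20 + 8×10 = 5580.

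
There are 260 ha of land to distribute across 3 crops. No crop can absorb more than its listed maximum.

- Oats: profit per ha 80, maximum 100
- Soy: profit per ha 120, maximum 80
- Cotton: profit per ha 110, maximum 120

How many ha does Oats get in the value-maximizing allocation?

60

Rank by profit per ha: Soy 120 > Cotton 110 > Oats 80.
Give Soy 80 to hit its cap of 80 — 180 left.
Give Cotton 120 to hit its cap of 120 — 60 left.
Only 60 left; Oats takes them to reach 60.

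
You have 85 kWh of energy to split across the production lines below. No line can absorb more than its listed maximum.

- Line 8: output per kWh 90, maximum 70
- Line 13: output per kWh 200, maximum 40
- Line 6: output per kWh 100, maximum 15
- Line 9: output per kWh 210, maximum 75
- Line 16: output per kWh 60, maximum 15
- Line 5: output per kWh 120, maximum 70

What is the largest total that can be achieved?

Rank by output per kWh: Line 9 210 > Line 13 200 > Line 5 120 > Line 6 100 > Line 8 90 > Line 16 60.
Line 9: +75 to 75 (cap) — 10 left.
Only 10 left; Line 13 takes them to reach 10.
Total = 200×10 + 210×75 = 17750.

17750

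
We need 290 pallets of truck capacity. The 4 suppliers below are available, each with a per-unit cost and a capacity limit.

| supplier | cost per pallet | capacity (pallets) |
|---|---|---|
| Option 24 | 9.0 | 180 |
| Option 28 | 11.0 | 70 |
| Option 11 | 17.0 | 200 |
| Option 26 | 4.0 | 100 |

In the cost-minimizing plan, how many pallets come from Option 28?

Use suppliers in increasing cost order.
Option 26 (4.0): use full 100 ; 190 pallets to go.
Option 24 (9.0): use full 180 ; 10 pallets to go.
Take 10 from Option 28 at 11.0 to finish.
Option 11: unused.

10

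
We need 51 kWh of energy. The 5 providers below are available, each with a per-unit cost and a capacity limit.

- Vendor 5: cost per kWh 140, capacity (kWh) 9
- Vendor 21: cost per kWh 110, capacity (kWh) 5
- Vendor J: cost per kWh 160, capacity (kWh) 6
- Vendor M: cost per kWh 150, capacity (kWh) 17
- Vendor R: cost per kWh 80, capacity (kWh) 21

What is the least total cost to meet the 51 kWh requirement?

5890

Fill from the cheapest provider first.
Take 21 from Vendor R at 80 — need 30 more.
Vendor 21 at 110: take all 5 kWh — 25 still needed.
Vendor 5 at 140: take all 9 kWh — 16 still needed.
Vendor M (150): take the remaining 16 — done.
Vendor J: unused.
Cost = 21×80 + 5×110 + 9×140 + 16×150 = 5890.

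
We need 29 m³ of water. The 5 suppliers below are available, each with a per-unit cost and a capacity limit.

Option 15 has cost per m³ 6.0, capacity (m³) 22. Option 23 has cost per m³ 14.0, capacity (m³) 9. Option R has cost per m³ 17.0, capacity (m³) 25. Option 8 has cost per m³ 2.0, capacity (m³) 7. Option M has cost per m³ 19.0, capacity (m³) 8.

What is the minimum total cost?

146

Cheapest first:
Take 7 from Option 8 at 2.0 ; need 22 more.
Take 22 from Option 15 at 6.0 ; need 0 more.
Option 23, Option R, Option M: unused.
Cost = 7×2.0 + 22×6.0 = 146.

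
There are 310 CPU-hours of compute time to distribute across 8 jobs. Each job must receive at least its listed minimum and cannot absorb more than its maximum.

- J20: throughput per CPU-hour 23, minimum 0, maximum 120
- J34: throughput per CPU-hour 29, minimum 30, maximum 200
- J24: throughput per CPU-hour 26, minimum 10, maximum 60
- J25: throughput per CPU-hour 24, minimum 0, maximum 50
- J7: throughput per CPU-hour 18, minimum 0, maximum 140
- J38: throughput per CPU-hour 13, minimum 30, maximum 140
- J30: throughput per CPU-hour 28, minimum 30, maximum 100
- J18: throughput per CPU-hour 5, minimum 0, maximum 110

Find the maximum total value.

Meeting every minimum uses 0+30+10+0+0+30+30+0 = 100 CPU-hours, leaving 210.
Rank by throughput per CPU-hour: J34 29 > J30 28 > J24 26 > J25 24 > J20 23 > J7 18 > J38 13 > J18 5.
J34: +170 to 200 (cap) — 40 left.
Only 40 left; J30 takes them to reach 70.
Total = 29×200 + 26×10 + 13×30 + 28×70 = 8410.

8410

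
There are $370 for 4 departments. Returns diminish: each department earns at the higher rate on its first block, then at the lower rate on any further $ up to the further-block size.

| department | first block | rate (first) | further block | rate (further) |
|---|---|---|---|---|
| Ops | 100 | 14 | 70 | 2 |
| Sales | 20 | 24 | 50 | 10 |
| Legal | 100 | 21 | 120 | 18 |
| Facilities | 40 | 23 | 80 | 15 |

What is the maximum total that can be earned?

Rank every tier by rate: Sales/first 24 > Facilities/first 23 > Legal/first 21 > Legal/second 18 > Facilities/second 15 > Ops/first 14 > Sales/second 10 > Ops/second 2.
Fill Sales first block (20 at 24) → 350 left.
Facilities first at 23: fill all 40 → 310 left.
Fill Legal first block (100 at 21) → 210 left.
Legal/second (18): +120 → 90 left.
Facilities second at 15: fill all 80 → 10 left.
10 remain; put them into Ops first at 14.
Total = 24×20 + 23×40 + 21×100 + 18×120 + 15×80 + 14×10 = 7000.

7000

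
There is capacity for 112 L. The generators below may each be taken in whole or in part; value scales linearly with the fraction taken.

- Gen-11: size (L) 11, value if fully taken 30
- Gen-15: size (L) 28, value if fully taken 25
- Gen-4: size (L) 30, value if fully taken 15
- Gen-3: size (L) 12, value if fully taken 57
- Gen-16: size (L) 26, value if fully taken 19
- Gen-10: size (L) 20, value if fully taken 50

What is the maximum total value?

Sort by value density: Gen-3 57/12≈4.75, Gen-11 30/11≈2.73, Gen-10 50/20≈2.5, Gen-15 25/28≈0.893, Gen-16 19/26≈0.731, Gen-4 15/30≈0.5.
All 12 L of Gen-3 fit (value 57) — 100 remain.
All 11 L of Gen-11 fit (value 30) — 89 remain.
All 20 L of Gen-10 fit (value 50) — 69 remain.
All 28 L of Gen-15 fit (value 25) — 41 remain.
Gen-16: take in full, 26 L for value 19 — 15 left.
15 L left: a 15/30 share of Gen-4 gives 15×15/30 = 7.5.
Total value = 188.5.

188.5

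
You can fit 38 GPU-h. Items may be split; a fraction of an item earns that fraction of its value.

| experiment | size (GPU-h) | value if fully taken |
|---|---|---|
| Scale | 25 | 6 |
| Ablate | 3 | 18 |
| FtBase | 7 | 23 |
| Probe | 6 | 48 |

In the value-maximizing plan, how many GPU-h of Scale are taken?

22

Best value per unit of size first: Probe 48/6≈8, Ablate 18/3≈6, FtBase 23/7≈3.29, Scale 6/25≈0.24.
All 6 GPU-h of Probe fit (value 48) — 32 remain.
All 3 GPU-h of Ablate fit (value 18) — 29 remain.
All 7 GPU-h of FtBase fit (value 23) — 22 remain.
Only 22 GPU-h remain; take 22/25 of Scale for value 6×22/25 = 5.28.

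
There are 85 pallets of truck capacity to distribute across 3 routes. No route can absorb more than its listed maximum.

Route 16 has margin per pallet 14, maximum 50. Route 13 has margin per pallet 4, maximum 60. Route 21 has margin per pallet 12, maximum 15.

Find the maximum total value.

960

Highest margin per pallet first: Route 16 14 > Route 21 12 > Route 13 4.
Give Route 16 50 to hit its cap of 50 → 35 left.
Give Route 21 15 to hit its cap of 15 → 20 left.
Only 20 left; Route 13 takes them to reach 20.
Total = 14×50 + 4×20 + 12×15 = 960.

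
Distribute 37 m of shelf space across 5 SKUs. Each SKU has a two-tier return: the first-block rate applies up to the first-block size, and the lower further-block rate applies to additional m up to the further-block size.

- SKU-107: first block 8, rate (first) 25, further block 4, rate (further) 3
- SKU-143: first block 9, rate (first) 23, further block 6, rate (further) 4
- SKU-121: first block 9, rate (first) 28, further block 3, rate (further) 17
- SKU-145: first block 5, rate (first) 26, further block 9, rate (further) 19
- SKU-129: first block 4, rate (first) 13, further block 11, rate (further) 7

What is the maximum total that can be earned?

Treat each block as its own option and order by rate: SKU-121/first 28 > SKU-145/first 26 > SKU-107/first 25 > SKU-143/first 23 > SKU-145/second 19 > SKU-121/second 17 > SKU-129/first 13 > SKU-129/second 7 > SKU-143/second 4 > SKU-107/second 3.
Fill SKU-121 first block (9 at 28) → 28 left.
SKU-145/first (26): +5 → 23 left.
Fill SKU-107 first block (8 at 25) → 15 left.
Fill SKU-143 first block (9 at 23) → 6 left.
SKU-145/second: +6 of 9 at 19; pool empty.
Total = 28×9 + 26×5 + 25×8 + 23×9 + 19×6 = 903.

903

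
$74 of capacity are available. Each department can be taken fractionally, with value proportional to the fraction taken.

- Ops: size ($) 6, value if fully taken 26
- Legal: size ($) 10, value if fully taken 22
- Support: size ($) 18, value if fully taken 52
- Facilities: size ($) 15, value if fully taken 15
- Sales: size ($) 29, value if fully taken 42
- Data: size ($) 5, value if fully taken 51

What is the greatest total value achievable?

Rank by value-to-size ratio: Data 51/5≈10.2, Ops 26/6≈4.33, Support 52/18≈2.89, Legal 22/10≈2.2, Sales 42/29≈1.45, Facilities 15/15≈1.
All 5 $ of Data fit (value 51) ; 69 remain.
All 6 $ of Ops fit (value 26) ; 63 remain.
Take all of Support (18 $, value 52) ; 45 $ left.
Legal: take in full, 10 $ for value 22 ; 35 left.
Take all of Sales (29 $, value 42) ; 6 $ left.
Fill the last 6 $ with part of Facilities: 6/15 of it earns 6.
Total value = 199.

199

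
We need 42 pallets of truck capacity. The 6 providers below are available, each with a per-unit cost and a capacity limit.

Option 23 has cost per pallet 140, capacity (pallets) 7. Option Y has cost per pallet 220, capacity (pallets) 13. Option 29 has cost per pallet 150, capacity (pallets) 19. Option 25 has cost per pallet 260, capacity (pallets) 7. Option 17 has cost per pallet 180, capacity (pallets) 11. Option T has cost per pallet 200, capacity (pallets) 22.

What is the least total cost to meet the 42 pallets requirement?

Cheapest first:
Take 7 from Option 23 at 140 — need 35 more.
Take 19 from Option 29 at 150 — need 16 more.
Take 11 from Option 17 at 180 — need 5 more.
Option T at 200: take 5 of its 22 — requirement met.
Option Y, Option 25: unused.
Cost = 7×140 + 19×150 + 11×180 + 5×200 = 6810.

6810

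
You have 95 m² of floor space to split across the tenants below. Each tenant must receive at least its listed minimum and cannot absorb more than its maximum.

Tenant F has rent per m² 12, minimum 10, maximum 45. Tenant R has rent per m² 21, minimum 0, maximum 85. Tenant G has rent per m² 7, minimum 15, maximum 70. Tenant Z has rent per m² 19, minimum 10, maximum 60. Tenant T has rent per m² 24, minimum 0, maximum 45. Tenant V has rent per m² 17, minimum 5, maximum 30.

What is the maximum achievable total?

Meeting every minimum uses 10+0+15+10+0+5 = 40 m², leaving 55.
Highest rent per m² first: Tenant T 24 > Tenant R 21 > Tenant Z 19 > Tenant V 17 > Tenant F 12 > Tenant G 7.
Give Tenant T 45 more to hit its cap of 45 → 10 left.
Only 10 left; Tenant R takes them to reach 10.
Total = 12×10 + 21×10 + 7×15 + 19×10 + 24×45 + 17×5 = 1790.

1790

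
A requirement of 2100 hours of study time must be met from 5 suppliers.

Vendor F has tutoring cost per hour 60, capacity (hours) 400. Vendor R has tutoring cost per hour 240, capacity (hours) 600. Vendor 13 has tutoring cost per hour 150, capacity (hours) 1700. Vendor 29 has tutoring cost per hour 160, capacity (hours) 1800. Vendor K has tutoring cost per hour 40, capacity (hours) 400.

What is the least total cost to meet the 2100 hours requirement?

Use suppliers in increasing cost order.
Vendor K at 40: take all 400 hours — 1700 still needed.
Vendor F at 60: take all 400 hours — 1300 still needed.
Take 1300 from Vendor 13 at 150 to finish.
Vendor 29, Vendor R: unused.
Cost = 400×40 + 400×60 + 1300×150 = 235000.

235000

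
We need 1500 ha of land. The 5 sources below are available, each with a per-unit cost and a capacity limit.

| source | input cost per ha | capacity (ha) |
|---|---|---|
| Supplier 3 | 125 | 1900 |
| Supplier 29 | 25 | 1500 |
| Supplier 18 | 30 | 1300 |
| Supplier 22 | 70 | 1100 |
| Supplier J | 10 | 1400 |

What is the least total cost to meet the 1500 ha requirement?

16500

Use sources in increasing cost order.
Supplier J at 10: take all 1400 ha ; 100 still needed.
Supplier 29 at 25: take 100 of its 1500 ; requirement met.
Supplier 18, Supplier 22, Supplier 3: unused.
Cost = 1400×10 + 100×25 = 16500.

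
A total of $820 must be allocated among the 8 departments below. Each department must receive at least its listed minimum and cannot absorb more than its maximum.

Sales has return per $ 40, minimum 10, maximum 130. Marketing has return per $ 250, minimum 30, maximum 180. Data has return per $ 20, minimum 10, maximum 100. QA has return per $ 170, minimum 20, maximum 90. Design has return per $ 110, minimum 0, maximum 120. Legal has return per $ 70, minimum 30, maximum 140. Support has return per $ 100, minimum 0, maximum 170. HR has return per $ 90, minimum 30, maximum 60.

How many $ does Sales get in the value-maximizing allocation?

50

Meeting every minimum uses 10+30+10+20+0+30+0+30 = 130 $, leaving 690.
Order the departments by return per $: Marketing 250 > QA 170 > Design 110 > Support 100 > HR 90 > Legal 70 > Sales 40 > Data 20.
Marketing: +150 to 180 (cap) → 540 left.
QA takes 70 more to reach its cap of 90 → 470 left.
Design takes 120 more to reach its cap of 120 → 350 left.
Support takes 170 more to reach its cap of 170 → 180 left.
HR: +30 to 60 (cap) → 150 left.
Legal takes 110 more to reach its cap of 140 → 40 left.
Sales has room for 120 more but only 40 remain, so it gets 50.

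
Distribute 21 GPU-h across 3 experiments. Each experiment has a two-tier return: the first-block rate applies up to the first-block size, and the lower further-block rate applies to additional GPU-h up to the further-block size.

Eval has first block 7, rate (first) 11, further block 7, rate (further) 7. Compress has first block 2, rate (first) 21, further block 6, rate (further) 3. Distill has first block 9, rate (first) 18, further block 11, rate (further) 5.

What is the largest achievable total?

302

Treat each block as its own option and order by rate: Compress/T1 21 > Distill/T1 18 > Eval/T1 11 > Eval/T2 7 > Distill/T2 5 > Compress/T2 3.
Fill Compress T1 block (2 at 21) ; 19 left.
Fill Distill T1 block (9 at 18) ; 10 left.
Eval/T1 (11): +7 ; 3 left.
3 remain; put them into Eval T2 at 7.
Total = 21×2 + 18×9 + 11×7 + 7×3 = 302.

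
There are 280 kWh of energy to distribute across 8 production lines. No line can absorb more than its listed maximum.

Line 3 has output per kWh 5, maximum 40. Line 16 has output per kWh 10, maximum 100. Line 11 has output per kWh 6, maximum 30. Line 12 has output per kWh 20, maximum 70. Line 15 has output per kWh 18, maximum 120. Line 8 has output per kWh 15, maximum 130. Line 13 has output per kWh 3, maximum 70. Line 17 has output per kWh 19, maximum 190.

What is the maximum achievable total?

5370

Order the production lines by output per kWh: Line 12 20 > Line 17 19 > Line 15 18 > Line 8 15 > Line 16 10 > Line 11 6 > Line 3 5 > Line 13 3.
Line 12 takes 70 to reach its cap of 70 ; 210 left.
Line 17: +190 to 190 (cap) ; 20 left.
Line 15 has room for 120 but only 20 remain, so it gets 20.
Total = 20×70 + 18×20 + 19×190 = 5370.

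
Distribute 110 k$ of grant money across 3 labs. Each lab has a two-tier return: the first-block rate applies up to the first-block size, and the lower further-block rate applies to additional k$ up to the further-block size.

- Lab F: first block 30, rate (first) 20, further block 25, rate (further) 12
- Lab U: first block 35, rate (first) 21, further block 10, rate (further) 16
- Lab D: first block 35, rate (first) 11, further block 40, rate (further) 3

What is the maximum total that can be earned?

Treat each block as its own option and order by rate: Lab U/tier1 21 > Lab F/tier1 20 > Lab U/tier2 16 > Lab F/tier2 12 > Lab D/tier1 11 > Lab D/tier2 3.
Fill Lab U tier1 block (35 at 21) ; 75 left.
Lab F tier1 at 20: fill all 30 ; 45 left.
Lab U tier2 at 16: fill all 10 ; 35 left.
Fill Lab F tier2 block (25 at 12) ; 10 left.
10 remain; put them into Lab D tier1 at 11.
Total = 21×35 + 20×30 + 16×10 + 12×25 + 11×10 = 1905.

1905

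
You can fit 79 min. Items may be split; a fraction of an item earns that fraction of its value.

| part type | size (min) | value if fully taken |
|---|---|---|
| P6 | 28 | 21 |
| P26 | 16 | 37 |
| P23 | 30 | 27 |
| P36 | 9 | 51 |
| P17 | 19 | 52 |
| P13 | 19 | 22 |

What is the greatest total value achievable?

176.4

Rank by value-to-size ratio: P36 51/9≈5.67, P17 52/19≈2.74, P26 37/16≈2.31, P13 22/19≈1.16, P23 27/30≈0.9, P6 21/28≈0.75.
Take all of P36 (9 min, value 51) → 70 min left.
All 19 min of P17 fit (value 52) → 51 remain.
Take all of P26 (16 min, value 37) → 35 min left.
P13: take in full, 19 min for value 22 → 16 left.
Only 16 min remain; take 16/30 of P23 for value 27×16/30 = 14.4.
Total value = 176.4.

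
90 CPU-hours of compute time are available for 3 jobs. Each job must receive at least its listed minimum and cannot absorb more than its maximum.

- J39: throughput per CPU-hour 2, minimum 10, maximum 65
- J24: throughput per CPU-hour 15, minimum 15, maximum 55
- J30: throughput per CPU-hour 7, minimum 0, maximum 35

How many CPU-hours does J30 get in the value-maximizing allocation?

25

Meeting every minimum uses 10+15+0 = 25 CPU-hours, leaving 65.
Rank by throughput per CPU-hour: J24 15 > J30 7 > J39 2.
J24 takes 40 more to reach its cap of 55 → 25 left.
Only 25 left; J30 takes them to reach 25.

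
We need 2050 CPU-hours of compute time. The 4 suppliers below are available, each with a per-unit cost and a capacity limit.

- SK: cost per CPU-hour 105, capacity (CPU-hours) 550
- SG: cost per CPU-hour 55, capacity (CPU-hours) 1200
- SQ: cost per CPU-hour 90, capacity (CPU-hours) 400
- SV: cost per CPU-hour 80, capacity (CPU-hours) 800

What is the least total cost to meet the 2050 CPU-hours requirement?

134500

Use suppliers in increasing cost order.
SG (55): use full 1200 ; 850 CPU-hours to go.
Take 800 from SV at 80 ; need 50 more.
SQ at 90: take 50 of its 400 ; requirement met.
SK: unused.
Cost = 1200×55 + 800×80 + 50×90 = 134500.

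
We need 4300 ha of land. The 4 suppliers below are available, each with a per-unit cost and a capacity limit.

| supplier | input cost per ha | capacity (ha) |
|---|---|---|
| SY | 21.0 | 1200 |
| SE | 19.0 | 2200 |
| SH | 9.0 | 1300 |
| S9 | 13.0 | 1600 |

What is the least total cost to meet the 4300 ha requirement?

59100

Use suppliers in increasing cost order.
SH (9.0): use full 1300 → 3000 ha to go.
S9 at 13.0: take all 1600 ha → 1400 still needed.
SE (19.0): take the remaining 1400 → done.
SY: unused.
Cost = 1300×9.0 + 1600×13.0 + 1400×19.0 = 59100.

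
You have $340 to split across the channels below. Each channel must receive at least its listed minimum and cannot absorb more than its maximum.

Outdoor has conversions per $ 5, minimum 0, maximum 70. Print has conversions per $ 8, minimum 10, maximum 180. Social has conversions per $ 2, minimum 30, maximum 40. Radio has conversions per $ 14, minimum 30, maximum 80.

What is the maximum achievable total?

Meeting every minimum uses 0+10+30+30 = 70 $, leaving 270.
Highest conversions per $ first: Radio 14 > Print 8 > Outdoor 5 > Social 2.
Give Radio 50 more to hit its cap of 80 ; 220 left.
Print takes 170 more to reach its cap of 180 ; 50 left.
Only 50 left; Outdoor takes them to reach 50.
Total = 5×50 + 8×180 + 2×30 + 14×80 = 2870.

2870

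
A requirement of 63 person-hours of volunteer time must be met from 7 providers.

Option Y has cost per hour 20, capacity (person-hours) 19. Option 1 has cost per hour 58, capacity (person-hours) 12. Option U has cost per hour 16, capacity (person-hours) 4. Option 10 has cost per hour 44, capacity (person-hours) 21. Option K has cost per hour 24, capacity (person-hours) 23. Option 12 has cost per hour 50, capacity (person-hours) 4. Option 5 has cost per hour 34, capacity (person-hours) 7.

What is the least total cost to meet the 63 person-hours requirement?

1674

Use providers in increasing cost order.
Option U at 16: take all 4 person-hours ; 59 still needed.
Option Y (20): use full 19 ; 40 person-hours to go.
Take 23 from Option K at 24 ; need 17 more.
Option 5 at 34: take all 7 person-hours ; 10 still needed.
Option 10 at 44: take 10 of its 21 ; requirement met.
Option 12, Option 1: unused.
Cost = 4×16 + 19×20 + 23×24 + 7×34 + 10×44 = 1674.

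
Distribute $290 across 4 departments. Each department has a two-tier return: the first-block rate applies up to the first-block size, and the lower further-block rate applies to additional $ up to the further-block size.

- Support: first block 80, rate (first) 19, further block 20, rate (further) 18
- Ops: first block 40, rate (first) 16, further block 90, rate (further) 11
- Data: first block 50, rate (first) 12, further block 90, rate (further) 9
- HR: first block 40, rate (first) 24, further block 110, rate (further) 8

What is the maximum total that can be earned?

4740

Treat each block as its own option and order by rate: HR/tier1 24 > Support/tier1 19 > Support/tier2 18 > Ops/tier1 16 > Data/tier1 12 > Ops/tier2 11 > Data/tier2 9 > HR/tier2 8.
Fill HR tier1 block (40 at 24) → 250 left.
Support tier1 at 19: fill all 80 → 170 left.
Support tier2 at 18: fill all 20 → 150 left.
Ops/tier1 (16): +40 → 110 left.
Fill Data tier1 block (50 at 12) → 60 left.
Ops/tier2: +60 of 90 at 11; pool empty.
Total = 24×40 + 19×80 + 18×20 + 16×40 + 12×50 + 11×60 = 4740.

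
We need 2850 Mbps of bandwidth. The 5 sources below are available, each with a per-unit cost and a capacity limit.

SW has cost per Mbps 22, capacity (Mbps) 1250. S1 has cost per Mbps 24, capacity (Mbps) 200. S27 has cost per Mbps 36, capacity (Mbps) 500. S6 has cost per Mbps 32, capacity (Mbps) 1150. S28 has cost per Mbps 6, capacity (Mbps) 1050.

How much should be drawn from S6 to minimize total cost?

350

Cheapest first:
S28 (6): use full 1050 — 1800 Mbps to go.
Take 1250 from SW at 22 — need 550 more.
Take 200 from S1 at 24 — need 350 more.
S6 (32): take the remaining 350 — done.
S27: unused.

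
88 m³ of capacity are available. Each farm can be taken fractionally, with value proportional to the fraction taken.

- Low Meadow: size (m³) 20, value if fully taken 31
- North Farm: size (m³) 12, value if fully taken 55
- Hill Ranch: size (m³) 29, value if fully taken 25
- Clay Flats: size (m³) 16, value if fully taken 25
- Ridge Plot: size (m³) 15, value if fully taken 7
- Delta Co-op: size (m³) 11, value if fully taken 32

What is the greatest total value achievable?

Best value per unit of size first: North Farm 55/12≈4.58, Delta Co-op 32/11≈2.91, Clay Flats 25/16≈1.56, Low Meadow 31/20≈1.55, Hill Ranch 25/29≈0.862, Ridge Plot 7/15≈0.467.
North Farm: take in full, 12 m³ for value 55 — 76 left.
Delta Co-op: take in full, 11 m³ for value 32 — 65 left.
Clay Flats: take in full, 16 m³ for value 25 — 49 left.
All 20 m³ of Low Meadow fit (value 31) — 29 remain.
Hill Ranch: take in full, 29 m³ for value 25 — 0 left.
Total value = 168.

168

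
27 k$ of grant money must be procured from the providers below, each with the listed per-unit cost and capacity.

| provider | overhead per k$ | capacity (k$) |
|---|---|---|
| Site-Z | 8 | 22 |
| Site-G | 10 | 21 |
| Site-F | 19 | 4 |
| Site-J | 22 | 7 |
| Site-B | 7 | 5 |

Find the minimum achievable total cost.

Cheapest first:
Site-B (7): use full 5 — 22 k$ to go.
Site-Z at 8: take all 22 k$ — 0 still needed.
Site-G, Site-F, Site-J: unused.
Cost = 5×7 + 22×8 = 211.

211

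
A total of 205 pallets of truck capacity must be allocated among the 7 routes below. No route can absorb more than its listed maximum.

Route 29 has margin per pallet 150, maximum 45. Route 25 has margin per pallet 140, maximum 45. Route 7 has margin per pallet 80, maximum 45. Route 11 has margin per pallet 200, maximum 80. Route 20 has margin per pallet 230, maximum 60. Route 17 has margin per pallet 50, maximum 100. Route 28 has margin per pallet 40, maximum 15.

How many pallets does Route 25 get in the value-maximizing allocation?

Order the routes by margin per pallet: Route 20 230 > Route 11 200 > Route 29 150 > Route 25 140 > Route 7 80 > Route 17 50 > Route 28 40.
Route 20: +60 to 60 (cap) ; 145 left.
Route 11 takes 80 to reach its cap of 80 ; 65 left.
Give Route 29 45 to hit its cap of 45 ; 20 left.
Only 20 left; Route 25 takes them to reach 20.

20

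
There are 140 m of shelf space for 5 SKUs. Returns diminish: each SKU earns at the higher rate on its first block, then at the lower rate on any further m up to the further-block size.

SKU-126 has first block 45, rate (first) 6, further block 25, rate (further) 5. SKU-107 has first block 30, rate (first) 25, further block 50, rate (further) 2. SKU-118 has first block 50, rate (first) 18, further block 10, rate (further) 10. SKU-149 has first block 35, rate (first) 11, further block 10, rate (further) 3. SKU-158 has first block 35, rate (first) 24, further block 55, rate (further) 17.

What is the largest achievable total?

2915

Order all 10 blocks by rate: SKU-107/first 25 > SKU-158/first 24 > SKU-118/first 18 > SKU-158/second 17 > SKU-149/first 11 > SKU-118/second 10 > SKU-126/first 6 > SKU-126/second 5 > SKU-149/second 3 > SKU-107/second 2.
Fill SKU-107 first block (30 at 25) — 110 left.
SKU-158/first (24): +35 — 75 left.
Fill SKU-118 first block (50 at 18) — 25 left.
SKU-158/second: +25 of 55 at 17; pool empty.
Total = 25×30 + 24×35 + 18×50 + 17×25 = 2915.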